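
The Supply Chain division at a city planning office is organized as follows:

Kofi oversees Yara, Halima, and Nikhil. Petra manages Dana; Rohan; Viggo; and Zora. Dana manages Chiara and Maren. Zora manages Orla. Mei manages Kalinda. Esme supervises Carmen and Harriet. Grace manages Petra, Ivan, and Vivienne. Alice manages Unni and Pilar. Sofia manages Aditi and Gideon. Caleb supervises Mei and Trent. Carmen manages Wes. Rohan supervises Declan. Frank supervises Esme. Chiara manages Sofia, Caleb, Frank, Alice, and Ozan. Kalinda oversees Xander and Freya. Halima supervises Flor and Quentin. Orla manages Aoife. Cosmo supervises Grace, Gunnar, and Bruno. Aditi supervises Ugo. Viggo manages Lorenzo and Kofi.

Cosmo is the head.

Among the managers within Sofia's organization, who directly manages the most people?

Direct-report counts within Sofia's organization: Sofia has 2; Aditi has 1. The largest is 2, held by Sofia.

Sofia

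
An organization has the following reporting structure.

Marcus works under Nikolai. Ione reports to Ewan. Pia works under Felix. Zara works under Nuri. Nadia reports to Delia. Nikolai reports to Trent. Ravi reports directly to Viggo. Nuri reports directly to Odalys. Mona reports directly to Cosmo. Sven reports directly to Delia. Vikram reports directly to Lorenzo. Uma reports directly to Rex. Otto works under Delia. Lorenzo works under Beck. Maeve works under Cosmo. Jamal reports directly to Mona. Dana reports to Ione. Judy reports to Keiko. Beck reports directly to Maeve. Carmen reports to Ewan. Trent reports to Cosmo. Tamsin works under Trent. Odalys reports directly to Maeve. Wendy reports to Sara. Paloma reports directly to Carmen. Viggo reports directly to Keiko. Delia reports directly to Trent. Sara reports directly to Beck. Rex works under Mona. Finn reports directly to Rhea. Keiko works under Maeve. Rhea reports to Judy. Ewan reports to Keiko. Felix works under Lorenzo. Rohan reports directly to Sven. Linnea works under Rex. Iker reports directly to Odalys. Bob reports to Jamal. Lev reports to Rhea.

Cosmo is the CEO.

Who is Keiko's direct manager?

Maeve

Keiko reports directly to Maeve.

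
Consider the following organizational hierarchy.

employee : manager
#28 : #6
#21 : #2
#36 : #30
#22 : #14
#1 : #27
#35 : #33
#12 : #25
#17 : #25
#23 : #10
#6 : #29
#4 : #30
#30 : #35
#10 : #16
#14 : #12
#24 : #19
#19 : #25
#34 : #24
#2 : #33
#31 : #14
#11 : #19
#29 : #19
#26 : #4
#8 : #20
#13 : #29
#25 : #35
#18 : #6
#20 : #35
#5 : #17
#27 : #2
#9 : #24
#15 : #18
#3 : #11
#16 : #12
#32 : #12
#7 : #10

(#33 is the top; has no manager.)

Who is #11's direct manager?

#11 reports directly to #19.

#19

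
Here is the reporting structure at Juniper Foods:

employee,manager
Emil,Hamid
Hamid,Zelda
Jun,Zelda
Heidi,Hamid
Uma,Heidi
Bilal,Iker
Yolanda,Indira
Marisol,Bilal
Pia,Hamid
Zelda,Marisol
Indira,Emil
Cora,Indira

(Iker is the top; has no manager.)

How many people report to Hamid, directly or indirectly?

Hamid directly manages Emil, Heidi, Pia. Under Emil: Indira, Cora, Yolanda (3). Under Heidi: Uma (1). Pia has no reports. So Hamid's organization is 3 direct reports plus everyone under them: 4 + 2 + 1 = 7.

7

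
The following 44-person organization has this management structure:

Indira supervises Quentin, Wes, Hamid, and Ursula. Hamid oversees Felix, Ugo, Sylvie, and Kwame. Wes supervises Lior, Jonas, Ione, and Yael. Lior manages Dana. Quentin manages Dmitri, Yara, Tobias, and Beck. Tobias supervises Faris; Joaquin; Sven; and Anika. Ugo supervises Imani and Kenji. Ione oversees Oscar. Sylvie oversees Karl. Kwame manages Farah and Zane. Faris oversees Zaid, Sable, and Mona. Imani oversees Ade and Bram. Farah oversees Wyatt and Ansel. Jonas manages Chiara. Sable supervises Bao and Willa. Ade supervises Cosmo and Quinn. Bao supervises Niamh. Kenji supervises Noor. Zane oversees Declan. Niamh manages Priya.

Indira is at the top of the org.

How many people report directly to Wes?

Wes directly manages Lior, Ione, Jonas, Yael. That is 4 direct reports.

4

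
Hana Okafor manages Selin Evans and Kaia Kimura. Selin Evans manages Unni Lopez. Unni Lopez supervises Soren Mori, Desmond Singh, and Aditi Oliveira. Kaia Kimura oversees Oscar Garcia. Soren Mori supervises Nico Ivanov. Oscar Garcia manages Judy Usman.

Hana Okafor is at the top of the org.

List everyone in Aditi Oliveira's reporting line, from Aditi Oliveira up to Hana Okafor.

Aditi Oliveira -> Unni Lopez -> Selin Evans -> Hana Okafor

Aditi Oliveira reports to Unni Lopez. Unni Lopez reports to Selin Evans. Selin Evans reports to Hana Okafor. Hana Okafor is at the top.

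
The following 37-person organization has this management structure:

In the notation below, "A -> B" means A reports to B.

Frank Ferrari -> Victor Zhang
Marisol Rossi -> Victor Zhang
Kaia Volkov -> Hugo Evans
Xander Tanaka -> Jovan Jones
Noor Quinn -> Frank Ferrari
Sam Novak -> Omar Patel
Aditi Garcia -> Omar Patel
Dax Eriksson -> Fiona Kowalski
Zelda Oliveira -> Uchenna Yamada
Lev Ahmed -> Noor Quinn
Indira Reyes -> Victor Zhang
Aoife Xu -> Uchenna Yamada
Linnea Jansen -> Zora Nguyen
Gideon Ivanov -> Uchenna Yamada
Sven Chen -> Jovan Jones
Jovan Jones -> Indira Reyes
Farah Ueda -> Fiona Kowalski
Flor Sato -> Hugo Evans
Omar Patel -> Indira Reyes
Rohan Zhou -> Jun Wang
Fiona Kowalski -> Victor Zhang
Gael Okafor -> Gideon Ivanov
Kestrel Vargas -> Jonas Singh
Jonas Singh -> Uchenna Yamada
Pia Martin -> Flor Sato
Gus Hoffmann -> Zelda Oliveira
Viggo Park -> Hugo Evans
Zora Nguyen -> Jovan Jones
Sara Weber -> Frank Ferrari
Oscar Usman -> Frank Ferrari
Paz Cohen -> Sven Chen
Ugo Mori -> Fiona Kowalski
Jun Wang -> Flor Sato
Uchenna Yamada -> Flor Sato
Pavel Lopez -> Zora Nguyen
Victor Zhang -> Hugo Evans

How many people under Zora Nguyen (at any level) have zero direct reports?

The people in Zora Nguyen's organization with no one reporting to them are Linnea Jansen, Pavel Lopez. That is 2.

2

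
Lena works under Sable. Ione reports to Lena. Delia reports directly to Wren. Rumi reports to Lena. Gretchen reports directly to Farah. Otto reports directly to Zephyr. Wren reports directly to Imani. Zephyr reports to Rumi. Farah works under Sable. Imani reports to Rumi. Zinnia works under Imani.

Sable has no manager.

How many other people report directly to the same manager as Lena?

Lena reports to Sable. Sable's other direct reports are Farah — 1 peer.

1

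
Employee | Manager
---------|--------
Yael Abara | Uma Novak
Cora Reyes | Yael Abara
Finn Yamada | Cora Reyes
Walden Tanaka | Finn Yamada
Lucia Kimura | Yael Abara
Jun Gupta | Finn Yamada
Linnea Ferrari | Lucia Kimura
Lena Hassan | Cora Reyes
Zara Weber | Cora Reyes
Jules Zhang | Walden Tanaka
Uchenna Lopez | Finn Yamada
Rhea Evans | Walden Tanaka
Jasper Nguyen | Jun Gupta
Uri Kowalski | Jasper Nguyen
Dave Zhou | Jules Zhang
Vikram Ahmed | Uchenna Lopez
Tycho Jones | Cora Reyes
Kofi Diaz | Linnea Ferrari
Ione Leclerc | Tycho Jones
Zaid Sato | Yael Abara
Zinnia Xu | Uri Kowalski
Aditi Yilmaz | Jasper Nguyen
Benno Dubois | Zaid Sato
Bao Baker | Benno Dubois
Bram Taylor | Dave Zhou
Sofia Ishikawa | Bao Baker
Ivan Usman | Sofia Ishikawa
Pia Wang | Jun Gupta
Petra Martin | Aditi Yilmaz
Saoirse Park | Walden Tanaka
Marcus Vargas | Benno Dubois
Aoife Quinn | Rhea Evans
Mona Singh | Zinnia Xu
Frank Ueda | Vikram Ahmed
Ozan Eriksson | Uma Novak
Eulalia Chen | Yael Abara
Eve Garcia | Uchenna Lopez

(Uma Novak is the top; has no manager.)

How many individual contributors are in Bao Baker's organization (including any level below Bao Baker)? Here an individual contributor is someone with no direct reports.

The only person in Bao Baker's organization with no one reporting to them is Ivan Usman. That is 1.

1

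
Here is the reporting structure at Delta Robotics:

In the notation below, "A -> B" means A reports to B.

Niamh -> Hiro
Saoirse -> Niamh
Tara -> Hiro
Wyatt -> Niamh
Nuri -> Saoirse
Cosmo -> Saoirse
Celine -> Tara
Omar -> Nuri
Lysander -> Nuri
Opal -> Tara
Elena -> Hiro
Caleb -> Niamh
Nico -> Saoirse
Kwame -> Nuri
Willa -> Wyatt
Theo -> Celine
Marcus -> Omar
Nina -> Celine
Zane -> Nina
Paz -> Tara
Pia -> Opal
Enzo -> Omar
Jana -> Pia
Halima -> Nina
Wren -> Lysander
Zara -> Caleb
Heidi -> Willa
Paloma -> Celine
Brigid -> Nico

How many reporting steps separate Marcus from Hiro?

Chain from Marcus up to Hiro: Marcus → Omar → Nuri → Saoirse → Niamh → Hiro. That is 5 steps up, so Marcus is 5 levels below Hiro.

5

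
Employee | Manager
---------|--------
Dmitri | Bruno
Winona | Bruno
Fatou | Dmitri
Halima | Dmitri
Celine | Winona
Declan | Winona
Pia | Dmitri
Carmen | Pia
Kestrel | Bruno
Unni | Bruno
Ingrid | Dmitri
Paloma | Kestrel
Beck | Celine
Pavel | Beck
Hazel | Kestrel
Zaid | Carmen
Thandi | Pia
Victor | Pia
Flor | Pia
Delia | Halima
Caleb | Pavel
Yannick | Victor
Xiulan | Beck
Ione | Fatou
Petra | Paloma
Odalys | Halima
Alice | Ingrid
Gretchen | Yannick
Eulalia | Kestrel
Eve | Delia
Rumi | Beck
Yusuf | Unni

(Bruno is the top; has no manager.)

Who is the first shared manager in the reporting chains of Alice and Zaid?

Dmitri

Alice's chain of managers is Ingrid, Dmitri, Bruno. Zaid's chain of managers is Carmen, Pia, Dmitri, Bruno. The first manager that appears in both chains is Dmitri.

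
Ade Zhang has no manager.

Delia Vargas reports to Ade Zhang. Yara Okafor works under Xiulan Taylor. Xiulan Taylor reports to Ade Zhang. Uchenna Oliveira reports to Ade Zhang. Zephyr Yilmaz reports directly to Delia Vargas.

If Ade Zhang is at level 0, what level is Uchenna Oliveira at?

Chain from Uchenna Oliveira up to Ade Zhang: Uchenna Oliveira → Ade Zhang. That is 1 step up, so Uchenna Oliveira is 1 level below Ade Zhang.

1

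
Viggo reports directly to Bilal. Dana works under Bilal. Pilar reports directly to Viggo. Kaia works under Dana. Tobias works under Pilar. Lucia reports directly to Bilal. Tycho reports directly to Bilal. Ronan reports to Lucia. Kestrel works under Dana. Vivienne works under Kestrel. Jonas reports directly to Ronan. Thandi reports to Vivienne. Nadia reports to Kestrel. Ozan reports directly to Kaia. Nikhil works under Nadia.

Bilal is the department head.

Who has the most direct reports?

Direct-report counts: Bilal has 4; Lucia has 1; Ronan has 1; Dana has 2; Kestrel has 2; Nadia has 1; Vivienne has 1; Kaia has 1; Viggo has 1; Pilar has 1. The largest is 4, held by Bilal.

Bilal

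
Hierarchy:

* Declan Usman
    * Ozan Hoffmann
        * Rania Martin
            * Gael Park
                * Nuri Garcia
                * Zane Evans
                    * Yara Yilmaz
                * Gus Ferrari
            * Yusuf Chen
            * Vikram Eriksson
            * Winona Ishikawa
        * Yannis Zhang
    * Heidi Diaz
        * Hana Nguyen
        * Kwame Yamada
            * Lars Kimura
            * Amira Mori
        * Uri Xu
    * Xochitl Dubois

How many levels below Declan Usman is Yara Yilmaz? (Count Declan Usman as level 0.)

5

Chain from Yara Yilmaz up to Declan Usman: Yara Yilmaz → Zane Evans → Gael Park → Rania Martin → Ozan Hoffmann → Declan Usman. That is 5 steps up, so Yara Yilmaz is 5 levels below Declan Usman.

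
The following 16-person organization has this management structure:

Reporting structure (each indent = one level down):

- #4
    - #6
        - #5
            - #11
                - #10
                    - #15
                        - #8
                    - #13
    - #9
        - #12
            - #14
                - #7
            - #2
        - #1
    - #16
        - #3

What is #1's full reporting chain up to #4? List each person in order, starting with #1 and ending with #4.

#1 -> #9 -> #4

#1 reports to #9. #9 reports to #4. #4 is at the top.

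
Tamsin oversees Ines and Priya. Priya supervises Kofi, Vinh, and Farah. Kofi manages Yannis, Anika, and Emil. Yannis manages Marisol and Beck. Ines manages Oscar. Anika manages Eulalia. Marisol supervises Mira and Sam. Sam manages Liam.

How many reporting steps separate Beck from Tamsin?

4

Chain from Beck up to Tamsin: Beck → Yannis → Kofi → Priya → Tamsin. That is 4 steps up, so Beck is 4 levels below Tamsin.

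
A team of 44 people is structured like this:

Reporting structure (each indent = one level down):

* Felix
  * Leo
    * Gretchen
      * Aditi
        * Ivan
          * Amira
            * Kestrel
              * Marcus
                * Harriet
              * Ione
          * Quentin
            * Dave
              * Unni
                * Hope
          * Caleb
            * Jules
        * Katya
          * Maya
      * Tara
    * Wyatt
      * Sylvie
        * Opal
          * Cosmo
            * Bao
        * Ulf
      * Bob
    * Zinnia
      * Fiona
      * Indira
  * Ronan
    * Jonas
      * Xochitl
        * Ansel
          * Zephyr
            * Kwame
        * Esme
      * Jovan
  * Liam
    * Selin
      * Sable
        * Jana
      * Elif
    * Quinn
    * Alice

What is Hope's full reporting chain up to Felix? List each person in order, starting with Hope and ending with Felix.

Hope -> Unni -> Dave -> Quentin -> Ivan -> Aditi -> Gretchen -> Leo -> Felix

Hope reports to Unni. Unni reports to Dave. Dave reports to Quentin. Quentin reports to Ivan. Ivan reports to Aditi. Aditi reports to Gretchen. Gretchen reports to Leo. Leo reports to Felix. Felix is at the top.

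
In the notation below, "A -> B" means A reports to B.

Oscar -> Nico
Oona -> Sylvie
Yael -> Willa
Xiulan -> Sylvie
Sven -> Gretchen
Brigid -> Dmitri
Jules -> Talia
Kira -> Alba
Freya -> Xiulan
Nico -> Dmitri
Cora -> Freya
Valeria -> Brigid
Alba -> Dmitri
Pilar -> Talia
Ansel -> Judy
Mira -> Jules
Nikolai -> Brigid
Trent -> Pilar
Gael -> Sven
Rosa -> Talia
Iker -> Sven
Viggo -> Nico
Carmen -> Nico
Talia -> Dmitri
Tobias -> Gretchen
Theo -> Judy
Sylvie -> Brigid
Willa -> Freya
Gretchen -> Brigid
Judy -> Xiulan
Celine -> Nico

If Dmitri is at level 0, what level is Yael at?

Chain from Yael up to Dmitri: Yael → Willa → Freya → Xiulan → Sylvie → Brigid → Dmitri. That is 6 steps up, so Yael is 6 levels below Dmitri.

6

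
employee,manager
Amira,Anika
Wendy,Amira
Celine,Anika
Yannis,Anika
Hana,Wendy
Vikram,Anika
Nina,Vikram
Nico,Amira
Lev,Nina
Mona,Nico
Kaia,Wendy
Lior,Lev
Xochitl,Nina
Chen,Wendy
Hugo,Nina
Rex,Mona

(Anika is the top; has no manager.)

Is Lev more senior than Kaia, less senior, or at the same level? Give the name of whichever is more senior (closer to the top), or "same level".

Both Lev and Kaia are 3 levels below Anika.

same level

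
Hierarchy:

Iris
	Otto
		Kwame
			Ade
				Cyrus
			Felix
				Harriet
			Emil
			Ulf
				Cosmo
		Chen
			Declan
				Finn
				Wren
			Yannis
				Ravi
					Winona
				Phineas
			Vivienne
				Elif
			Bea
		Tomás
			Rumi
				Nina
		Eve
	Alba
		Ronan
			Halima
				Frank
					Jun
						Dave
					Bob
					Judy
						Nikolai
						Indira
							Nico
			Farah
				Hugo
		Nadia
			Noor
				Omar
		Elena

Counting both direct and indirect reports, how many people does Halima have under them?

Halima directly manages Frank. Under Frank: Judy, Indira, Nico, Nikolai, Bob, Jun, Dave (7). That's 8 in total.

8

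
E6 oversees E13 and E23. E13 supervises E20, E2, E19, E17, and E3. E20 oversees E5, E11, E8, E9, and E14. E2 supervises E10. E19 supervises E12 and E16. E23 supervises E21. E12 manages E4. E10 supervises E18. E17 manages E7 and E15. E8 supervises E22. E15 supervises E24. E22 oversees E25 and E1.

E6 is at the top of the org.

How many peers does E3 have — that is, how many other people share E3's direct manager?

E3 reports to E13. E13's other direct reports are E20, E2, E19, E17 — 4 peers.

4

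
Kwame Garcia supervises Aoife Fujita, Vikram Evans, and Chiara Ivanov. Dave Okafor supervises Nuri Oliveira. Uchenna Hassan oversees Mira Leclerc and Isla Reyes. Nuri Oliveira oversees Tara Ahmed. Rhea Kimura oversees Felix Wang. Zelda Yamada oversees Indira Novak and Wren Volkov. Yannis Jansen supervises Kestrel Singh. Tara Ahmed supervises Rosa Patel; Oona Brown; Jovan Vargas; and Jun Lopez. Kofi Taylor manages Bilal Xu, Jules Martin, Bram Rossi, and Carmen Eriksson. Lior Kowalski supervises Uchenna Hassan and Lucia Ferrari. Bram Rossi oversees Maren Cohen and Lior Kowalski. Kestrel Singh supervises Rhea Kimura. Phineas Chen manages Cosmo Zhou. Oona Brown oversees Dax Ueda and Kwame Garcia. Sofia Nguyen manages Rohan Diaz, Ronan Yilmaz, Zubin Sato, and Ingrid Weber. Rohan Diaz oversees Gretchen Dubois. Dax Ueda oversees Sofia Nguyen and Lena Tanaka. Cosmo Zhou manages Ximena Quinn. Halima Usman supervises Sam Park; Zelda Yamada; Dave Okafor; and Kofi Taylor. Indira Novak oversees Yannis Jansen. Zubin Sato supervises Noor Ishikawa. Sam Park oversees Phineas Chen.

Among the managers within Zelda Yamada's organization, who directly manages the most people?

Direct-report counts within Zelda Yamada's organization: Zelda Yamada has 2; Indira Novak has 1; Yannis Jansen has 1; Kestrel Singh has 1; Rhea Kimura has 1. The largest is 2, held by Zelda Yamada.

Zelda Yamada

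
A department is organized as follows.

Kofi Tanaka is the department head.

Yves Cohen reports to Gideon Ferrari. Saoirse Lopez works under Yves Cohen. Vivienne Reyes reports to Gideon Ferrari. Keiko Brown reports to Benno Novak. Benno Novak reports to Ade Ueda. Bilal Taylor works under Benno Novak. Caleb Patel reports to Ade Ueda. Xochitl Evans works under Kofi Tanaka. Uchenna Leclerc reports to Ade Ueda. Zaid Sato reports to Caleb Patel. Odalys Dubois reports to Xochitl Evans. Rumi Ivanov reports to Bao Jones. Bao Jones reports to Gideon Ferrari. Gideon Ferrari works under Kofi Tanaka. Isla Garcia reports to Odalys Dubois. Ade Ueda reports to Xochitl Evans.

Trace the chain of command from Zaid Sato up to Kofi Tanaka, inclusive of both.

Zaid Sato reports to Caleb Patel. Caleb Patel reports to Ade Ueda. Ade Ueda reports to Xochitl Evans. Xochitl Evans reports to Kofi Tanaka. Kofi Tanaka is at the top.

Zaid Sato -> Caleb Patel -> Ade Ueda -> Xochitl Evans -> Kofi Tanaka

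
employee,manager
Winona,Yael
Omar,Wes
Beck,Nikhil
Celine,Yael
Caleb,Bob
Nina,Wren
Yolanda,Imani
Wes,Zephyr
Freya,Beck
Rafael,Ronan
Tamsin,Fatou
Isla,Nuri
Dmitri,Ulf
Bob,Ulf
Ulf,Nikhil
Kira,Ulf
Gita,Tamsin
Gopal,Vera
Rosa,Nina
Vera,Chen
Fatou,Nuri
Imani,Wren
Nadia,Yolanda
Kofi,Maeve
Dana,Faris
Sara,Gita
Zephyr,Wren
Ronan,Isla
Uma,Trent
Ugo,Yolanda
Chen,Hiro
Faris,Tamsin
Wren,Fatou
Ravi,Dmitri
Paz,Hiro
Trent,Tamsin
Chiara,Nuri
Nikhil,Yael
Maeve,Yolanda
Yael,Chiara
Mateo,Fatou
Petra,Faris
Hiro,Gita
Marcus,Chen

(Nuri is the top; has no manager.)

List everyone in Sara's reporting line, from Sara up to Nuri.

Sara -> Gita -> Tamsin -> Fatou -> Nuri

Sara reports to Gita. Gita reports to Tamsin. Tamsin reports to Fatou. Fatou reports to Nuri. Nuri is at the top.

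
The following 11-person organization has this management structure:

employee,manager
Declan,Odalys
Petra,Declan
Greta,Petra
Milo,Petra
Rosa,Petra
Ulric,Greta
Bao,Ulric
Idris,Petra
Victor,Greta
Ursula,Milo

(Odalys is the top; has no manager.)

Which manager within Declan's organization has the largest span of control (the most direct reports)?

Petra

Direct-report counts within Declan's organization: Declan has 1; Petra has 4; Milo has 1; Greta has 2; Ulric has 1. The largest is 4, held by Petra.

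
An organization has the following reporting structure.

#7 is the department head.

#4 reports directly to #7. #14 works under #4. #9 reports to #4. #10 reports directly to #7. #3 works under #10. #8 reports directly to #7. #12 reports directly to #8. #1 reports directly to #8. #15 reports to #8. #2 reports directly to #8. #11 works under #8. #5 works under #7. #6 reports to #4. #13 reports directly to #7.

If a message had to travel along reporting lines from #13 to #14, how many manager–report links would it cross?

#13 is 1 level below #7, and #14 is 2 levels below #7 (their lowest common manager). The shortest path runs up from #13 to #7 and back down to #14: 1 + 2 = 3 links.

3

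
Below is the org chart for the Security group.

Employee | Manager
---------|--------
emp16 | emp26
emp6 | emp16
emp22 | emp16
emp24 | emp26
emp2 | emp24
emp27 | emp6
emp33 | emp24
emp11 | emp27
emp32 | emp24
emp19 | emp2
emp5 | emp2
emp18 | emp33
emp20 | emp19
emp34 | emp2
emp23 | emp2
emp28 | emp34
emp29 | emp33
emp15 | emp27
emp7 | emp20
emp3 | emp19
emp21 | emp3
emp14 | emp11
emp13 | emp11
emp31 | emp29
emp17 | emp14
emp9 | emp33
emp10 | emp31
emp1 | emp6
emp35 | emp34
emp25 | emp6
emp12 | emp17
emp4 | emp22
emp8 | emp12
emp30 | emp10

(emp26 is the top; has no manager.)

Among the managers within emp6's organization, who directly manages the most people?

Direct-report counts within emp6's organization: emp6 has 3; emp27 has 2; emp11 has 2; emp14 has 1; emp17 has 1; emp12 has 1. The largest is 3, held by emp6.

emp6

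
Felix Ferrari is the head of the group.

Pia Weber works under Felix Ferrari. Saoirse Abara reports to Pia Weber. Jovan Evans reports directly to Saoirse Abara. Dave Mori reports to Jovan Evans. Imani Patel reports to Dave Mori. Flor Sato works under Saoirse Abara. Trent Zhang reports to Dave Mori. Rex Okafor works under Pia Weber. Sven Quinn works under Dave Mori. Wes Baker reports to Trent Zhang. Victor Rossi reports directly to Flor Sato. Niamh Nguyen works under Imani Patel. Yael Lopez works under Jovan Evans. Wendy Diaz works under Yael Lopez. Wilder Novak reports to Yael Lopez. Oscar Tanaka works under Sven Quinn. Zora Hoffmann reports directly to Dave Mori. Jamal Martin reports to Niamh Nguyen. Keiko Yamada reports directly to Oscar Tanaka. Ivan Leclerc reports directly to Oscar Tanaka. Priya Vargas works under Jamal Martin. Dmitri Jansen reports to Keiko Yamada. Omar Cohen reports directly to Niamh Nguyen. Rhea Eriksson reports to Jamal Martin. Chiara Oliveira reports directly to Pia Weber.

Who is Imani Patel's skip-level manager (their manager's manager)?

Imani Patel reports to Dave Mori, and Dave Mori reports to Jovan Evans. So Imani Patel's skip-level manager is Jovan Evans.

Jovan Evans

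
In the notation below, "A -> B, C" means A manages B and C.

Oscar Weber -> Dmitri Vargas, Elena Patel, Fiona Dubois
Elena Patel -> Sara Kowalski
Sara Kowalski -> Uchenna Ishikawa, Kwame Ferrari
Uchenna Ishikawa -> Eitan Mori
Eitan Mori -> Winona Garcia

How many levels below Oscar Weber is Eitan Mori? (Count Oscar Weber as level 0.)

Chain from Eitan Mori up to Oscar Weber: Eitan Mori → Uchenna Ishikawa → Sara Kowalski → Elena Patel → Oscar Weber. That is 4 steps up, so Eitan Mori is 4 levels below Oscar Weber.

4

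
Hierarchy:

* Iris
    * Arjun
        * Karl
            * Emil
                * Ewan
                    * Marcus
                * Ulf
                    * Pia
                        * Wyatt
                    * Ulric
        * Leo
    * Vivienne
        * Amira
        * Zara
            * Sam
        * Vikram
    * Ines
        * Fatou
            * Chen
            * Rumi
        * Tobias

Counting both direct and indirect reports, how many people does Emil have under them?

Emil directly manages Ewan, Ulf. Under Ewan: Marcus (1). Under Ulf: Ulric, Pia, Wyatt (3). So Emil's organization is 2 direct reports plus everyone under them: 2 + 4 = 6.

6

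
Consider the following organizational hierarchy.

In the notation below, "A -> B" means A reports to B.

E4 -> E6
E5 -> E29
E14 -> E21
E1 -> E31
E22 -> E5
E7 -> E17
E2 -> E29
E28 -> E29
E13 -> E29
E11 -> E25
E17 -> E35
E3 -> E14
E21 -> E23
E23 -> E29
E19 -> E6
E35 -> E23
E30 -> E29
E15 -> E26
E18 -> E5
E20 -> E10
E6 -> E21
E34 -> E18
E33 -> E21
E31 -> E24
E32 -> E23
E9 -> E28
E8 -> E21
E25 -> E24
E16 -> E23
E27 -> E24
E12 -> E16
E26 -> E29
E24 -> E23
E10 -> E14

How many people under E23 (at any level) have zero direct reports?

The people in E23's organization with no one reporting to them are E32, E12, E27, E1, E11, E7, E8, E33, E3, E20, E4, E19. That is 12.

12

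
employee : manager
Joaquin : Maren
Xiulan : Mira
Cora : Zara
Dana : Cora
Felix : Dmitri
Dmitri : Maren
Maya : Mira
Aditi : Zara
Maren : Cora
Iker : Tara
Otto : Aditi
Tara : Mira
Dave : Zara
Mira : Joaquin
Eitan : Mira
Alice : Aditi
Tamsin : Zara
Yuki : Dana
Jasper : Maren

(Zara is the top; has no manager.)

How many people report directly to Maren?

3

Maren directly manages Joaquin, Jasper, Dmitri. That is 3 direct reports.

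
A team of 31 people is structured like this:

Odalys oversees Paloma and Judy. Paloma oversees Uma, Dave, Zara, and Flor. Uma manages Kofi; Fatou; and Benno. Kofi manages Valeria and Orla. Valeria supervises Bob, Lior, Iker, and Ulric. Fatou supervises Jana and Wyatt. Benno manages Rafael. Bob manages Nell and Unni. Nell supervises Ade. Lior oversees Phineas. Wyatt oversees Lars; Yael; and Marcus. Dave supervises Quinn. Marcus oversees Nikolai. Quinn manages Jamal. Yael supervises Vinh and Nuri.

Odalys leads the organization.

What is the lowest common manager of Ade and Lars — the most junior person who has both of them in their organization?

Ade's chain of managers is Nell, Bob, Valeria, Kofi, Uma, Paloma, Odalys. Lars's chain of managers is Wyatt, Fatou, Uma, Paloma, Odalys. The first manager that appears in both chains is Uma.

Uma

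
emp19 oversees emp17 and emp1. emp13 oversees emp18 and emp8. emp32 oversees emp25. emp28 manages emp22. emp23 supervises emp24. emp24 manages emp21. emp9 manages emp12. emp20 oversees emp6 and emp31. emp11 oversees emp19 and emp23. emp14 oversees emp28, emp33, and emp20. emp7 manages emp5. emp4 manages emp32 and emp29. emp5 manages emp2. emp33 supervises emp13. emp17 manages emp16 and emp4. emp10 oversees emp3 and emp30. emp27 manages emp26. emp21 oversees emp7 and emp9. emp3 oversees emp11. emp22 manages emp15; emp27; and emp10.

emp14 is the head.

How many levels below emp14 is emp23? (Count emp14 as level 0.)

6

Chain from emp23 up to emp14: emp23 → emp11 → emp3 → emp10 → emp22 → emp28 → emp14. That is 6 steps up, so emp23 is 6 levels below emp14.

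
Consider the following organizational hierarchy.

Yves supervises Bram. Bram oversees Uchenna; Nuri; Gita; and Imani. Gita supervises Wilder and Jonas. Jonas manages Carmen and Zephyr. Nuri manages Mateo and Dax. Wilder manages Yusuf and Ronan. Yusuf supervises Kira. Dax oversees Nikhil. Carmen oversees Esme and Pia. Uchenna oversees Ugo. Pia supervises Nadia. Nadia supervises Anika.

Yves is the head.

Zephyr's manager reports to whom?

Gita

Zephyr reports to Jonas, and Jonas reports to Gita. So Zephyr's skip-level manager is Gita.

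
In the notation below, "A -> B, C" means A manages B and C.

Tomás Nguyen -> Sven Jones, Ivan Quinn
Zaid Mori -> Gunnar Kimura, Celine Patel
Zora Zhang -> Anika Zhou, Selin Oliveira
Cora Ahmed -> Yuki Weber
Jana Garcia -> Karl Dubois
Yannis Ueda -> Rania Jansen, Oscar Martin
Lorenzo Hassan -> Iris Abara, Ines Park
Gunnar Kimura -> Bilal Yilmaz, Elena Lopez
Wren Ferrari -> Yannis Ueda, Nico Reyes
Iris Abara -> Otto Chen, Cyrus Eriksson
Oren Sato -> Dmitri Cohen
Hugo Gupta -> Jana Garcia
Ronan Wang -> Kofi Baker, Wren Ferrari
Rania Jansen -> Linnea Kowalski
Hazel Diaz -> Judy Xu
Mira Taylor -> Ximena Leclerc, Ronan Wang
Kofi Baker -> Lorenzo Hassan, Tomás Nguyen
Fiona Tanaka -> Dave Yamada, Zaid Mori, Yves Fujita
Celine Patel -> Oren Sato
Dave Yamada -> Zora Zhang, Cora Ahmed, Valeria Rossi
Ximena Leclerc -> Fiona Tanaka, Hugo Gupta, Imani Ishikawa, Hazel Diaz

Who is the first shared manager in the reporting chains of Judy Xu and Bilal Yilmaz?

Ximena Leclerc

Judy Xu's chain of managers is Hazel Diaz, Ximena Leclerc, Mira Taylor. Bilal Yilmaz's chain of managers is Gunnar Kimura, Zaid Mori, Fiona Tanaka, Ximena Leclerc, Mira Taylor. The first manager that appears in both chains is Ximena Leclerc.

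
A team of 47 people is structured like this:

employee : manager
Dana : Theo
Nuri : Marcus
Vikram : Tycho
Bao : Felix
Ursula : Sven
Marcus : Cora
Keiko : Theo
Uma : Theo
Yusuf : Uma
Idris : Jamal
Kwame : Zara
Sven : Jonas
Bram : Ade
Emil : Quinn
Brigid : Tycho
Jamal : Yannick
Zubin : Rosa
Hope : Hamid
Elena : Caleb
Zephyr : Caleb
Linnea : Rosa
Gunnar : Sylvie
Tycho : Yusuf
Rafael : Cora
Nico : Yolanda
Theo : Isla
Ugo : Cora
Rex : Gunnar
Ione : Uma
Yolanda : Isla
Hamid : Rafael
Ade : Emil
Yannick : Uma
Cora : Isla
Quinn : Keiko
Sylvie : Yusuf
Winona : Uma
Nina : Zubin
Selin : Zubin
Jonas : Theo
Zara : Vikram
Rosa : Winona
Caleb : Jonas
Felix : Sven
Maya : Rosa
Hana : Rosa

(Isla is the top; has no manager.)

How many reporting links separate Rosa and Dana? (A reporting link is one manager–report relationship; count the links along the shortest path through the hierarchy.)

4

Rosa is 3 levels below Theo, and Dana is 1 level below Theo (their lowest common manager). The shortest path runs up from Rosa to Theo and back down to Dana: 3 + 1 = 4 links.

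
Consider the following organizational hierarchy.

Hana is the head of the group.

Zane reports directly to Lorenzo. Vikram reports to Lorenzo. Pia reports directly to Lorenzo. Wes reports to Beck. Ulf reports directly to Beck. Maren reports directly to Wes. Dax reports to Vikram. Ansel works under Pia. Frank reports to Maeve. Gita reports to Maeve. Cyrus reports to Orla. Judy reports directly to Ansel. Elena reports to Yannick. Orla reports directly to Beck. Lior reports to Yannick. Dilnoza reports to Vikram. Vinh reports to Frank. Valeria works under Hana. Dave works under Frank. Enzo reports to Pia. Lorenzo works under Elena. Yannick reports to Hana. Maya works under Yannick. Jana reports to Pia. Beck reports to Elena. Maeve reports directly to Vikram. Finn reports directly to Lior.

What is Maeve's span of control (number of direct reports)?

Maeve directly manages Frank, Gita. That is 2 direct reports.

2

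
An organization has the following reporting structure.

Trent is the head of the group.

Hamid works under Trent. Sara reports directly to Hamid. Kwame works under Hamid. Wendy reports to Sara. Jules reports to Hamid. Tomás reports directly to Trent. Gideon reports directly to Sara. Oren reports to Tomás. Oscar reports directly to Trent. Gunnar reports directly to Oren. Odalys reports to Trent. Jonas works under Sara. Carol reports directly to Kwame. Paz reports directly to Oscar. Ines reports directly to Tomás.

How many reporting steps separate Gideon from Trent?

Chain from Gideon up to Trent: Gideon → Sara → Hamid → Trent. That is 3 steps up, so Gideon is 3 levels below Trent.

3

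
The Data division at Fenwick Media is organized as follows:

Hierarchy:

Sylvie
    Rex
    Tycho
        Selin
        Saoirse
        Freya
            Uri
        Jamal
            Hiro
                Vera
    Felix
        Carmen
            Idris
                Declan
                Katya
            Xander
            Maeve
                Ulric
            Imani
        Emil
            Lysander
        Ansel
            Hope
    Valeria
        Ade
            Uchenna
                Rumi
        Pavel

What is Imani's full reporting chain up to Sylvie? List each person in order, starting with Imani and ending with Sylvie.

Imani -> Carmen -> Felix -> Sylvie

Imani reports to Carmen. Carmen reports to Felix. Felix reports to Sylvie. Sylvie is at the top.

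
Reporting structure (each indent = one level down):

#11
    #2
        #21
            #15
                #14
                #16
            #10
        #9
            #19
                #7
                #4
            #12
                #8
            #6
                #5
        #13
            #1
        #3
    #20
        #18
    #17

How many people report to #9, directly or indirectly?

#9 directly manages #19, #12, #6. Under #19: #4, #7 (2). Under #12: #8 (1). Under #6: #5 (1). So #9's organization is 3 direct reports plus everyone under them: 3 + 2 + 2 = 7.

7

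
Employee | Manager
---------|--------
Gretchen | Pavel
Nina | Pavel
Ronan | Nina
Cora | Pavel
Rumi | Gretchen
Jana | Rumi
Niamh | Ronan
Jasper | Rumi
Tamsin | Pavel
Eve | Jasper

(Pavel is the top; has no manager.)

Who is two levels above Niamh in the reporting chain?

Nina

Niamh reports to Ronan, and Ronan reports to Nina. So Niamh's skip-level manager is Nina.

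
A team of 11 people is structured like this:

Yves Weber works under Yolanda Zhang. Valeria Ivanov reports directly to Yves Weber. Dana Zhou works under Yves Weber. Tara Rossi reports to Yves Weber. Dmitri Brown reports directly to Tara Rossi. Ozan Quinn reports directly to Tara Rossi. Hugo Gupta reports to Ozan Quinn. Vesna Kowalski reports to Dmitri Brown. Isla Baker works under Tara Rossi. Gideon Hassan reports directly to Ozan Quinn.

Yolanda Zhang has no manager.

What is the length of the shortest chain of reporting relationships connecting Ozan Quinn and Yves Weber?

2

Ozan Quinn is in Yves Weber's organization: the chain from Ozan Quinn up to Yves Weber is Ozan Quinn → Tara Rossi → Yves Weber, which is 2 links.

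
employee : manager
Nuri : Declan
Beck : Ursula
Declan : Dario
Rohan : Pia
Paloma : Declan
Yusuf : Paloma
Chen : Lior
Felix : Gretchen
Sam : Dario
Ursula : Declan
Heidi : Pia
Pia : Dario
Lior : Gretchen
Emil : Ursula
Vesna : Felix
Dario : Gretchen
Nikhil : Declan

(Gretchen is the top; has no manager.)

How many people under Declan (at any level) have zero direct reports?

5

The people in Declan's organization with no one reporting to them are Beck, Emil, Nikhil, Nuri, Yusuf. That is 5.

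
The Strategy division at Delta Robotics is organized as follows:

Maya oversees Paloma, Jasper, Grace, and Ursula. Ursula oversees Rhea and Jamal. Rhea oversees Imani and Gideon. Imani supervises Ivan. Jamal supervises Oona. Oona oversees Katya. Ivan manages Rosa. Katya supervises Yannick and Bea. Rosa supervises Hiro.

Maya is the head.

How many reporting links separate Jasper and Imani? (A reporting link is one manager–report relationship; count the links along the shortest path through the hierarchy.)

4

Jasper is 1 level below Maya, and Imani is 3 levels below Maya (their lowest common manager). The shortest path runs up from Jasper to Maya and back down to Imani: 1 + 3 = 4 links.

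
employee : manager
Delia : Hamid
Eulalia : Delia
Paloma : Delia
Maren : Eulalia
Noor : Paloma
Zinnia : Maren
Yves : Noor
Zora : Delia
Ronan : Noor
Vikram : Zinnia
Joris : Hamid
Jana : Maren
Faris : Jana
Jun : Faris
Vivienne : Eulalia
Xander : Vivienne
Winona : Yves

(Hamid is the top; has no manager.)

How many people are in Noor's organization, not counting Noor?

3

Noor directly manages Yves, Ronan. Under Yves: Winona (1). Ronan has no reports. So Noor's organization is 2 direct reports plus everyone under them: 2 + 1 = 3.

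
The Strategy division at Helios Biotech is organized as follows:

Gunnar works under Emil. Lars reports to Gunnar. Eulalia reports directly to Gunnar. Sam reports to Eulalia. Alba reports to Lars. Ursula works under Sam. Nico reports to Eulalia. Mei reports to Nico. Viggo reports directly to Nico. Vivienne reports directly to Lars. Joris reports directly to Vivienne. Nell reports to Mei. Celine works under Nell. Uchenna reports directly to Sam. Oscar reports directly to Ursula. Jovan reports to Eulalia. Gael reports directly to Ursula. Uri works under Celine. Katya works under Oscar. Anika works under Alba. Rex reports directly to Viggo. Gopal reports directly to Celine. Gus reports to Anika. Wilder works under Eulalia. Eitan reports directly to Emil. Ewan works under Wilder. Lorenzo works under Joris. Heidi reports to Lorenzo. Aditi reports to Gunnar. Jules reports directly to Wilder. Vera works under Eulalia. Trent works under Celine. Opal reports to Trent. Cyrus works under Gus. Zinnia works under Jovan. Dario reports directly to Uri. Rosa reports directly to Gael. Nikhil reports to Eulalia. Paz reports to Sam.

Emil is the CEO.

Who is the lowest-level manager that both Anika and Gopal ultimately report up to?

Gunnar

Anika's chain of managers is Alba, Lars, Gunnar, Emil. Gopal's chain of managers is Celine, Nell, Mei, Nico, Eulalia, Gunnar, Emil. The first manager that appears in both chains is Gunnar.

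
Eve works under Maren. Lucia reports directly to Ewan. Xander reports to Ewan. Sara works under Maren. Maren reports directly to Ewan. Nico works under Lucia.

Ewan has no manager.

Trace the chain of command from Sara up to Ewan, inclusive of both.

Sara -> Maren -> Ewan

Sara reports to Maren. Maren reports to Ewan. Ewan is at the top.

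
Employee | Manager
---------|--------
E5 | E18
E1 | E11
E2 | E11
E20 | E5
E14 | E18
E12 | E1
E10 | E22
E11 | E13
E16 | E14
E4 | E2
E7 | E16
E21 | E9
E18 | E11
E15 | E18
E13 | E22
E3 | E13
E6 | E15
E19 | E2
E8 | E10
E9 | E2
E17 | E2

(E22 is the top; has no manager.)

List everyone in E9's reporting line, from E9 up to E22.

E9 -> E2 -> E11 -> E13 -> E22

E9 reports to E2. E2 reports to E11. E11 reports to E13. E13 reports to E22. E22 is at the top.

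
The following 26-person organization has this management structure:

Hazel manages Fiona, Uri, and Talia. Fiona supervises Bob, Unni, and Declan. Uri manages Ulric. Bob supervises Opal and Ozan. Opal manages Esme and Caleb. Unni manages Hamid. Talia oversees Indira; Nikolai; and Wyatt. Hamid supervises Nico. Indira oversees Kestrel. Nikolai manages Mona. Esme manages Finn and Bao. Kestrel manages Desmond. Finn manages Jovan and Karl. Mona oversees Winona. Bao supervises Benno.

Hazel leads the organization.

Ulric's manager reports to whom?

Ulric reports to Uri, and Uri reports to Hazel. So Ulric's skip-level manager is Hazel.

Hazel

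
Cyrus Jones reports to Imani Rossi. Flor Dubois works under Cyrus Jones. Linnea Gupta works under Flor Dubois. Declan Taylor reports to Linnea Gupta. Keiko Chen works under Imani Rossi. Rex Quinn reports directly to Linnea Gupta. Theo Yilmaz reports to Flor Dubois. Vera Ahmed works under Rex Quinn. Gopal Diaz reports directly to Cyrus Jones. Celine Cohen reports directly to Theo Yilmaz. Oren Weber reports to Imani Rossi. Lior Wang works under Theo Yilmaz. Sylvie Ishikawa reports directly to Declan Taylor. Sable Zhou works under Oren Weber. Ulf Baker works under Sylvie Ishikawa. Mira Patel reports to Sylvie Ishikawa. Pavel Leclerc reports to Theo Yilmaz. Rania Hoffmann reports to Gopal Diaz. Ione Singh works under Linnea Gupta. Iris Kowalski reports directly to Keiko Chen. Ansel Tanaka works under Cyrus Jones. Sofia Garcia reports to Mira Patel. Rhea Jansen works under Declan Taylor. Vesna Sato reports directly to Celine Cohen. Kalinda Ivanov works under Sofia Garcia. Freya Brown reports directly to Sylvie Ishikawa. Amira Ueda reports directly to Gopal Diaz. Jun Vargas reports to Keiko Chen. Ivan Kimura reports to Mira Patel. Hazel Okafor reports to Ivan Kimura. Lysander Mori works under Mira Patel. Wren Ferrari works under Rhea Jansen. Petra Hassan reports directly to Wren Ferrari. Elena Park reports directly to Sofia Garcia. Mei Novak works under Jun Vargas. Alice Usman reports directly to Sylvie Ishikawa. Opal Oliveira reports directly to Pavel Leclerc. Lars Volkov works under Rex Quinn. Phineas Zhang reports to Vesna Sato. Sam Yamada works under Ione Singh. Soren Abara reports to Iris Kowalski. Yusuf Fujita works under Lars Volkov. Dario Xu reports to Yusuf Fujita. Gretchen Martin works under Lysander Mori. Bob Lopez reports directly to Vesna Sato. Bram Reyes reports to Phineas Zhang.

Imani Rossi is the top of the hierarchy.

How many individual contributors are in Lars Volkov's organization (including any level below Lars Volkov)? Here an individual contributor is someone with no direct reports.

1

The only person in Lars Volkov's organization with no one reporting to them is Dario Xu. That is 1.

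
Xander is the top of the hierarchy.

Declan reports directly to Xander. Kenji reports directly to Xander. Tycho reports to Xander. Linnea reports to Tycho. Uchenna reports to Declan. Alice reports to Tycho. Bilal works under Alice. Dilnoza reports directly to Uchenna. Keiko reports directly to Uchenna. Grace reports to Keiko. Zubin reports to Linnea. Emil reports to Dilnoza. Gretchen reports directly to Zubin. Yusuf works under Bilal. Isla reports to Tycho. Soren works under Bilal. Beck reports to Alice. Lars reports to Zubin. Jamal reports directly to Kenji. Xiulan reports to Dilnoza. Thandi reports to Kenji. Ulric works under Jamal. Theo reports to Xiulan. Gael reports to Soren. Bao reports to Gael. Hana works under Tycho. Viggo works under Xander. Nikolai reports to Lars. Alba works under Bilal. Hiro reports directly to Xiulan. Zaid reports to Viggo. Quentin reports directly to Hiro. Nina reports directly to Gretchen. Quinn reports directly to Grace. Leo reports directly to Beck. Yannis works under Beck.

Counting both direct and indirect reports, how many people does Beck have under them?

Beck directly manages Leo, Yannis. Leo has no reports. Yannis has no reports. So Beck's organization is 2 direct reports plus everyone under them: 1 + 1 = 2.

2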